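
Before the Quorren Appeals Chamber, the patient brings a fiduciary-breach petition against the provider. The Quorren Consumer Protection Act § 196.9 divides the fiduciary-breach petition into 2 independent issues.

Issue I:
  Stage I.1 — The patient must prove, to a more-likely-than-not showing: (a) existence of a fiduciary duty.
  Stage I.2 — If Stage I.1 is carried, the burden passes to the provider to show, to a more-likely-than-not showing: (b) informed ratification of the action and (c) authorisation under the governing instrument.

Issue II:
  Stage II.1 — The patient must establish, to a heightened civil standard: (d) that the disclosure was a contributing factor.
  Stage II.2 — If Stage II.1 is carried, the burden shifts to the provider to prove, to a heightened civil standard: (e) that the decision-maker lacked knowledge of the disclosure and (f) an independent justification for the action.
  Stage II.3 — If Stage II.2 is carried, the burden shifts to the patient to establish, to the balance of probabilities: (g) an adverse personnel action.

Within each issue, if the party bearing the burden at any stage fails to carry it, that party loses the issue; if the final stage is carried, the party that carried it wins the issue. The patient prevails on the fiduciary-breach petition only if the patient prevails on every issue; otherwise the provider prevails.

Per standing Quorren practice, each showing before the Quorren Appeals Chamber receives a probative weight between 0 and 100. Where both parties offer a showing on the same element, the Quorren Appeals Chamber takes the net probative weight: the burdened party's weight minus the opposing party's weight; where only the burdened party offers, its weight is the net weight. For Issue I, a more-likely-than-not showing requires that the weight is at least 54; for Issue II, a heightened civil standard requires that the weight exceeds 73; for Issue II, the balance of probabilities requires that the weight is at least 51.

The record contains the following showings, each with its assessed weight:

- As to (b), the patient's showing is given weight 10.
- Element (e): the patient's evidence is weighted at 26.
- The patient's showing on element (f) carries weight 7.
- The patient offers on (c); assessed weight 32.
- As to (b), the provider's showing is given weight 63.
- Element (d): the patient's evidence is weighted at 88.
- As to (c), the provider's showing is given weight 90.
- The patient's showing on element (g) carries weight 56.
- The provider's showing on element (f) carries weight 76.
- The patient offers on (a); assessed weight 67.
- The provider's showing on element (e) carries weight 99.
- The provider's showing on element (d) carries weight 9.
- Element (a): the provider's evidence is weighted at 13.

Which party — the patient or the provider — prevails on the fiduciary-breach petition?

— Issue I —
Stage I.1 — burden on patient; standard: a more-likely-than-not showing (weight is at least 54).
    (a): 67 − 13 = 54 ≥ 54 [met]
  Stage I.1 carried; the burden shifts to the provider.
Stage I.2 — burden on provider; standard: a more-likely-than-not showing (weight is at least 54).
    (b): 63 − 10 = 53 < 54 [not met]
    (c): 90 − 32 = 58 ≥ 54 [met]
  Not every element is met, so the provider fails to carry Stage I.2.
The analysis ends at Stage I.2; the patient prevails on this issue.
— Issue II —
Stage II.1 (patient, a heightened civil standard, weight exceeds 73): (d) net 88−9=79 > 73 — meets.
  Stage II.1 is satisfied; the onus moves to the provider.
Stage II.2 (provider, a heightened civil standard, weight exceeds 73): (e) net 99−26=73 ≤ 73 — fails; (f) net 76−7=69 ≤ 73 — fails.
  Not every element is met, so the provider fails to carry Stage II.2.
The analysis ends at Stage II.2; the patient prevails on this issue.
Per-issue: Issue I → patient; Issue II → patient. The patient must prevail on every issue; overall, the patient prevails.

patient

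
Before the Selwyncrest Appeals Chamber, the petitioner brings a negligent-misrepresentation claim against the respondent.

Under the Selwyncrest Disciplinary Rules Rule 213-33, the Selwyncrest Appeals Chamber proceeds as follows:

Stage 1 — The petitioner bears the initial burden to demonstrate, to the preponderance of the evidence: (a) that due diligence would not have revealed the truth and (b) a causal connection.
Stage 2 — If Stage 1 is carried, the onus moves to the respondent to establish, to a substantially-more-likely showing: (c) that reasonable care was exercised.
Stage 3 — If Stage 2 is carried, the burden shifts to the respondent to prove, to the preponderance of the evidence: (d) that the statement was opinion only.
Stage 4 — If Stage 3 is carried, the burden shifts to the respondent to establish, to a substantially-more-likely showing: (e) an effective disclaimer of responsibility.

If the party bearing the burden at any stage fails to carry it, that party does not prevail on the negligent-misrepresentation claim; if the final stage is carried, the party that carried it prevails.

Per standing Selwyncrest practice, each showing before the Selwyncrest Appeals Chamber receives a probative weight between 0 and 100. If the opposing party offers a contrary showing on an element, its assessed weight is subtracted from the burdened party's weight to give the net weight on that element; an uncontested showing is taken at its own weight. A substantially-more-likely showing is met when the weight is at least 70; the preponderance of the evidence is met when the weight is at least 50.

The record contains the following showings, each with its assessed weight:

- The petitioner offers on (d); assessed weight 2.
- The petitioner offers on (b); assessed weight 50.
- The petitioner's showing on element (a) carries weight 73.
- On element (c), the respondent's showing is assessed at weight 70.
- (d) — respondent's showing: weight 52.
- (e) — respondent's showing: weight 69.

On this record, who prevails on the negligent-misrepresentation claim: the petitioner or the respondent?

Stage 1 (petitioner, the preponderance of the evidence, weight is at least 50): (a) 73 ≥ 50 — meets; (b) 50 ≥ 50 — meets.
  Stage 1 carried; the burden shifts to the respondent.
Stage 2 (respondent, a substantially-more-likely showing, weight is at least 70): (c) 70 ≥ 70 — meets.
  Stage 2 is satisfied; the respondent continues to bear the burden.
Stage 3 (respondent, the preponderance of the evidence, weight is at least 50): (d) net 52−2=50 ≥ 50 — meets.
  Stage 3 carried; the burden remains with the respondent.
Stage 4 (respondent, a substantially-more-likely showing, weight is at least 70): (e) 69 < 70 — fails.
  Stage 4 not carried; the respondent fails its burden.
The petitioner prevails.

petitioner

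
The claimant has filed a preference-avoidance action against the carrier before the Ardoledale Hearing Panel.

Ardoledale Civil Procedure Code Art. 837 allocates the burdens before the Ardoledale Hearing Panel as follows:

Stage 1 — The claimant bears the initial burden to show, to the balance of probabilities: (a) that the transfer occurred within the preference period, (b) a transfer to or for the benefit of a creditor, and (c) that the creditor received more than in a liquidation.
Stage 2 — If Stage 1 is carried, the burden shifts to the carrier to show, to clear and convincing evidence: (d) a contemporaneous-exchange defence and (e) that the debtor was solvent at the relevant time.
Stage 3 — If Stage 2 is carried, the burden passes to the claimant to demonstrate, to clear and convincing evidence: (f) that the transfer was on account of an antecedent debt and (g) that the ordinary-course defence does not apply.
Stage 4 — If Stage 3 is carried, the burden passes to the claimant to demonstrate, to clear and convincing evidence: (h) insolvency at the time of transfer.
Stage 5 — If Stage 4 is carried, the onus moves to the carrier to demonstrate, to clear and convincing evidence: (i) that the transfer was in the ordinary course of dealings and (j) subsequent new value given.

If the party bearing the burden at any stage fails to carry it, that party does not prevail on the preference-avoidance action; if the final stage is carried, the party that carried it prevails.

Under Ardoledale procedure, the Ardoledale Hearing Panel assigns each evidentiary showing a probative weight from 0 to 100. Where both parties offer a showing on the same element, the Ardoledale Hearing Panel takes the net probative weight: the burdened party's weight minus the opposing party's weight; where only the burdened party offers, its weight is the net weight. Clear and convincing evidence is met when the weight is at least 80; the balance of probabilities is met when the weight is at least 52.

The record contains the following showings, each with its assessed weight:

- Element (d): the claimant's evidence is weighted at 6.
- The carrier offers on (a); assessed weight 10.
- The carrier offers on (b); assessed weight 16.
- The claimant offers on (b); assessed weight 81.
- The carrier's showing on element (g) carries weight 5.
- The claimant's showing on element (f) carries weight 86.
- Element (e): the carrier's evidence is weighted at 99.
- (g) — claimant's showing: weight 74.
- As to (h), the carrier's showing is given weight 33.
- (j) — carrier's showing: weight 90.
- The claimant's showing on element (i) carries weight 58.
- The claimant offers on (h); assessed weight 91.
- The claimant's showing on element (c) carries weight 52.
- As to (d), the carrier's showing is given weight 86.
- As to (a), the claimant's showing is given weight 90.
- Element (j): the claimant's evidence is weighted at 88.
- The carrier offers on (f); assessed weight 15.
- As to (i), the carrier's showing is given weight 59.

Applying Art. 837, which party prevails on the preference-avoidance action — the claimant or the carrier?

carrier

Stage 1 — burden on claimant; standard: the balance of probabilities (weight is at least 52).
    (a): 90 − 10 = 80 ≥ 52 [met]
    (b): 81 − 16 = 65 ≥ 52 [met]
    (c): 52 ≥ 52 [met]
  Stage 1 carried; the burden shifts to the carrier.
Stage 2 — burden on carrier; standard: clear and convincing evidence (weight is at least 80).
    (d): 86 − 6 = 80 ≥ 80 [met]
    (e): 99 ≥ 80 [met]
  Stage 2 is satisfied; the onus moves to the claimant.
Stage 3 — burden on claimant; standard: clear and convincing evidence (weight is at least 80).
    (f): 86 − 15 = 71 < 80 [not met]
    (g): 74 − 5 = 69 < 80 [not met]
  The claimant does not carry Stage 3.
The carrier prevails.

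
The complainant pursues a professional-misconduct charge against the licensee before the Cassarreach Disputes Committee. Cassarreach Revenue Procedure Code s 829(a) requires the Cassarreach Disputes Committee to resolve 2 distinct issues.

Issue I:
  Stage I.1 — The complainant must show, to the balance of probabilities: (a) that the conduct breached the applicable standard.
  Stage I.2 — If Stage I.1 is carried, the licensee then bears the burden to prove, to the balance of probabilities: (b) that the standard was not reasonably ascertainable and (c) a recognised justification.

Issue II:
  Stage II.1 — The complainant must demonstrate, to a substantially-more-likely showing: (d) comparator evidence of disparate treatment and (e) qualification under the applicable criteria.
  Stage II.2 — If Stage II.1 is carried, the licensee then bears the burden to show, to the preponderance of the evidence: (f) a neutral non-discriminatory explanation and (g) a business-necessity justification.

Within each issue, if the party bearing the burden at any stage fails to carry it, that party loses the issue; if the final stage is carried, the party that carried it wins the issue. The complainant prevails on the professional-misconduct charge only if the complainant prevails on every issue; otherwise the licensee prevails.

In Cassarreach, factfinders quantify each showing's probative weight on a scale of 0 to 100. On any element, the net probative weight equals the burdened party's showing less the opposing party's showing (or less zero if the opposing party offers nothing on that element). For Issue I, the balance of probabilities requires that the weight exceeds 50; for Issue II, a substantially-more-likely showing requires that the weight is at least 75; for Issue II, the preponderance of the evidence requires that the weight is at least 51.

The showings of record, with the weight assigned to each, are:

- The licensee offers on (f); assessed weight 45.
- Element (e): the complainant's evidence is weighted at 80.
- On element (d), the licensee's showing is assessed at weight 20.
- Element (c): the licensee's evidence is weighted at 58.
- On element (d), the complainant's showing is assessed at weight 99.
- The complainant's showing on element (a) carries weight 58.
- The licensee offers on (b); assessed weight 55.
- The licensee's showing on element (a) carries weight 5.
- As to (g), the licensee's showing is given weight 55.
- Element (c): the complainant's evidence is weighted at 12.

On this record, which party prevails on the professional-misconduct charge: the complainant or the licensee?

complainant

— Issue I —
At Stage I.1 the complainant must meet the balance of probabilities (weight exceeds 50): on (a) the weight is 58 less the opposing 5 gives net 53, > 50, so (a) meets the standard.
  The complainant carries Stage I.1; the licensee now bears the burden.
At Stage I.2 the licensee must meet the balance of probabilities (weight exceeds 50): on (b) the weight is 55, > 50, so (b) meets the standard; on (c) the weight is 58 less the opposing 12 gives net 46, which does not exceed 50, so (c) does not meet the standard.
  Stage I.2 not carried; the licensee fails its burden.
The complainant prevails on this issue.
— Issue II —
Stage II.1 — burden on complainant; standard: a substantially-more-likely showing (weight is at least 75).
    (d): 99 − 20 = 79 ≥ 75 [met]
    (e): 80 ≥ 75 [met]
  All elements met. The burden passes to the licensee.
Stage II.2 — burden on licensee; standard: the preponderance of the evidence (weight is at least 51).
    (f): 45 < 51 [not met]
    (g): 55 ≥ 51 [met]
  The licensee does not carry Stage II.2.
The analysis ends at Stage II.2; the complainant prevails on this issue.
Per-issue: Issue I → complainant; Issue II → complainant. The complainant must prevail on every issue; overall, the complainant prevails.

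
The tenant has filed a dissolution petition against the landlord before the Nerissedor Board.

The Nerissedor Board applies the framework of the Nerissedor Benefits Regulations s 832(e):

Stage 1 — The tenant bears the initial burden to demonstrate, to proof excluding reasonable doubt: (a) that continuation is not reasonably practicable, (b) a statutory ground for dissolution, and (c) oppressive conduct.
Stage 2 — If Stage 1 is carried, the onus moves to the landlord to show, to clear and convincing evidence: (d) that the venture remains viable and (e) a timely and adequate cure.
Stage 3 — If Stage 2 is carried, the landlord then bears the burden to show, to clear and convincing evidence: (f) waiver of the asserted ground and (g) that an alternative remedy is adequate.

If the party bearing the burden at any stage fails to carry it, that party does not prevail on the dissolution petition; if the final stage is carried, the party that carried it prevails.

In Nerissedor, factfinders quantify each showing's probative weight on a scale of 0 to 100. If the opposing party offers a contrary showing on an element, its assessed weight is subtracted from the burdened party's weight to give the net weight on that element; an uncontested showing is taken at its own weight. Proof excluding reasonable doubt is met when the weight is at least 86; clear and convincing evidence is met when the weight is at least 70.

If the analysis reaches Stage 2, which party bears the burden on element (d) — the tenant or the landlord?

landlord

Stage 2's rule assigns the burden to the landlord (to clear and convincing evidence).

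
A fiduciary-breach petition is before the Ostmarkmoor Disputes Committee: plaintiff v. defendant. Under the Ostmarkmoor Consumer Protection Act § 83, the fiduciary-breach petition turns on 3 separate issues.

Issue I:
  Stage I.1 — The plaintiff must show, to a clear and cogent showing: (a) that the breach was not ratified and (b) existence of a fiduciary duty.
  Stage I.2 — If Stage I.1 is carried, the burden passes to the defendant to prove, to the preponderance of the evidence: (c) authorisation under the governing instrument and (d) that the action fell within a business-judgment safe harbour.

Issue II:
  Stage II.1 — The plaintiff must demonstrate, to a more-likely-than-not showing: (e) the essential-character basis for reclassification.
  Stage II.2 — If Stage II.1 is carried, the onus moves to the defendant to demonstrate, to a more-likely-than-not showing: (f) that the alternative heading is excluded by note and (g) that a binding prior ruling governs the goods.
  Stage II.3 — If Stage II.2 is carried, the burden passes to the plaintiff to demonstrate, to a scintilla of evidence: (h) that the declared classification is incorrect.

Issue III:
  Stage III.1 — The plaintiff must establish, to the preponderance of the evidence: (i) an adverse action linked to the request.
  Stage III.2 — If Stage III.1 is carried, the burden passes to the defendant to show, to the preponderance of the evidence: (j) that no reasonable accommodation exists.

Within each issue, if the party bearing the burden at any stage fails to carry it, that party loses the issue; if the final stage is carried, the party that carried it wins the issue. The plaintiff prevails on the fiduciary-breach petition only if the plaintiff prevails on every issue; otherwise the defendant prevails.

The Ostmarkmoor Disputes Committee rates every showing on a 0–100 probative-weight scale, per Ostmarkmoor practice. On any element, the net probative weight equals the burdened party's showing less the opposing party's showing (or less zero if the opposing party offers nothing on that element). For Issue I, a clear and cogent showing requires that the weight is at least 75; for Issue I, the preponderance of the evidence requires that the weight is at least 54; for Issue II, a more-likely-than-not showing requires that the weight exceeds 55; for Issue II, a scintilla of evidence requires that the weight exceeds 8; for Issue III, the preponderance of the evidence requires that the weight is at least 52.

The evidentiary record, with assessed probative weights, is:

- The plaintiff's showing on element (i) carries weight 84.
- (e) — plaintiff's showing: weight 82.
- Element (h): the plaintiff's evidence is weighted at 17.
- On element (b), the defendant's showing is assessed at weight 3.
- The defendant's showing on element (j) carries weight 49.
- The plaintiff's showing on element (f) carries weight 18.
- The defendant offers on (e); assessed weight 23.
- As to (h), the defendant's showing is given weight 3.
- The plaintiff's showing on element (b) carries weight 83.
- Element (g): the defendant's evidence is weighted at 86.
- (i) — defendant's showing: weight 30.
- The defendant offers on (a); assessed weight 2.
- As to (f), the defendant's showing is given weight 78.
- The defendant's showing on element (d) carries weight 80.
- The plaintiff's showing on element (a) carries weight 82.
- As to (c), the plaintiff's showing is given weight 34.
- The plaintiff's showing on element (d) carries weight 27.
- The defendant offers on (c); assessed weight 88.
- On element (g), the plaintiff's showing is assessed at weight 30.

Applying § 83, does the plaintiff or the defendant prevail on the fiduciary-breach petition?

plaintiff

— Issue I —
Stage I.1 — burden on plaintiff; standard: a clear and cogent showing (weight is at least 75).
    (a): 82 − 2 = 80 ≥ 75 [met]
    (b): 83 − 3 = 80 ≥ 75 [met]
  All elements met. The burden passes to the defendant.
Stage I.2 — burden on defendant; standard: the preponderance of the evidence (weight is at least 54).
    (c): 88 − 34 = 54 ≥ 54 [met]
    (d): 80 − 27 = 53 < 54 [not met]
  Not every element is met, so the defendant fails to carry Stage I.2.
The analysis ends at Stage I.2; the plaintiff prevails on this issue.
— Issue II —
Stage II.1 — burden on plaintiff; standard: a more-likely-than-not showing (weight exceeds 55).
    (e): 82 − 23 = 59 > 55 [met]
  Stage II.1 is satisfied; the onus moves to the defendant.
Stage II.2 — burden on defendant; standard: a more-likely-than-not showing (weight exceeds 55).
    (f): 78 − 18 = 60 > 55 [met]
    (g): 86 − 30 = 56 > 55 [met]
  All elements met. The burden passes to the plaintiff.
Stage II.3 — burden on plaintiff; standard: a scintilla of evidence (weight exceeds 8).
    (h): 17 − 3 = 14 > 8 [met]
  The plaintiff carries the last stage.
All stages carried — the plaintiff prevails on this issue.
— Issue III —
Stage III.1 (plaintiff, the preponderance of the evidence, weight is at least 52): (i) net 84−30=54 ≥ 52 — meets.
  Stage III.1 carried; the burden shifts to the defendant.
Stage III.2 (defendant, the preponderance of the evidence, weight is at least 52): (j) 49 < 52 — fails.
  Stage III.2 not carried; the defendant fails its burden.
The plaintiff prevails on this issue.
Per-issue: Issue I → plaintiff; Issue II → plaintiff; Issue III → plaintiff. The plaintiff must prevail on every issue; overall, the plaintiff prevails.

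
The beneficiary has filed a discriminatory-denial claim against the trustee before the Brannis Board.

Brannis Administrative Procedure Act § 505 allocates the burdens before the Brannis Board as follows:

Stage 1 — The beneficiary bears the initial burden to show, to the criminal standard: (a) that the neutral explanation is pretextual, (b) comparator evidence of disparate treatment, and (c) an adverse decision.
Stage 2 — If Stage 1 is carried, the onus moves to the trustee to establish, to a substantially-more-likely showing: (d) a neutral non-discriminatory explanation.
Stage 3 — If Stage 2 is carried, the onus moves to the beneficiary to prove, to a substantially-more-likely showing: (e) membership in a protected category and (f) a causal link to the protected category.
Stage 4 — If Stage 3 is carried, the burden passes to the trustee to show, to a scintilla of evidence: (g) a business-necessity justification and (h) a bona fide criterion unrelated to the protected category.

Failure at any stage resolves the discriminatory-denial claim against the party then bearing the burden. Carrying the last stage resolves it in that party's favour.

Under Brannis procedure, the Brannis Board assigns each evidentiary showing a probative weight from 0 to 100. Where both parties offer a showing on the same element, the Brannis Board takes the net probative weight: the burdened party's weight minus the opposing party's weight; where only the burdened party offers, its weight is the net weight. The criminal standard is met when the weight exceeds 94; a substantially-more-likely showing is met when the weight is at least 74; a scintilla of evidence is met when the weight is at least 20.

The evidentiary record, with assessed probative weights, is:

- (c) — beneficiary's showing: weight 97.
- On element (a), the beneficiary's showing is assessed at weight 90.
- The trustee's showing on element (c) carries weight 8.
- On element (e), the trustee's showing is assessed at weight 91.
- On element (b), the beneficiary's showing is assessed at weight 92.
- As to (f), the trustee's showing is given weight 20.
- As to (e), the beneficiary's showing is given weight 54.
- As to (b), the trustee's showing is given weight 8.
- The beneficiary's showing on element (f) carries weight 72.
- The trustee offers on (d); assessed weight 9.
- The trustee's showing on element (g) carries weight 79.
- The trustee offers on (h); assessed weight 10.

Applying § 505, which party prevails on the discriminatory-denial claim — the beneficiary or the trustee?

At Stage 1 the beneficiary must meet the criminal standard (weight exceeds 94): on (a) the weight is 90, ≤ 94, so (a) does not meet the standard; on (b) the weight is 92 less the opposing 8 gives net 84, ≤ 94, so (b) does not meet the standard; on (c) the weight is 97 less the opposing 8 gives net 89, ≤ 94, so (c) does not meet the standard.
  Stage 1 not carried; the beneficiary fails its burden.
So the trustee prevails.

trustee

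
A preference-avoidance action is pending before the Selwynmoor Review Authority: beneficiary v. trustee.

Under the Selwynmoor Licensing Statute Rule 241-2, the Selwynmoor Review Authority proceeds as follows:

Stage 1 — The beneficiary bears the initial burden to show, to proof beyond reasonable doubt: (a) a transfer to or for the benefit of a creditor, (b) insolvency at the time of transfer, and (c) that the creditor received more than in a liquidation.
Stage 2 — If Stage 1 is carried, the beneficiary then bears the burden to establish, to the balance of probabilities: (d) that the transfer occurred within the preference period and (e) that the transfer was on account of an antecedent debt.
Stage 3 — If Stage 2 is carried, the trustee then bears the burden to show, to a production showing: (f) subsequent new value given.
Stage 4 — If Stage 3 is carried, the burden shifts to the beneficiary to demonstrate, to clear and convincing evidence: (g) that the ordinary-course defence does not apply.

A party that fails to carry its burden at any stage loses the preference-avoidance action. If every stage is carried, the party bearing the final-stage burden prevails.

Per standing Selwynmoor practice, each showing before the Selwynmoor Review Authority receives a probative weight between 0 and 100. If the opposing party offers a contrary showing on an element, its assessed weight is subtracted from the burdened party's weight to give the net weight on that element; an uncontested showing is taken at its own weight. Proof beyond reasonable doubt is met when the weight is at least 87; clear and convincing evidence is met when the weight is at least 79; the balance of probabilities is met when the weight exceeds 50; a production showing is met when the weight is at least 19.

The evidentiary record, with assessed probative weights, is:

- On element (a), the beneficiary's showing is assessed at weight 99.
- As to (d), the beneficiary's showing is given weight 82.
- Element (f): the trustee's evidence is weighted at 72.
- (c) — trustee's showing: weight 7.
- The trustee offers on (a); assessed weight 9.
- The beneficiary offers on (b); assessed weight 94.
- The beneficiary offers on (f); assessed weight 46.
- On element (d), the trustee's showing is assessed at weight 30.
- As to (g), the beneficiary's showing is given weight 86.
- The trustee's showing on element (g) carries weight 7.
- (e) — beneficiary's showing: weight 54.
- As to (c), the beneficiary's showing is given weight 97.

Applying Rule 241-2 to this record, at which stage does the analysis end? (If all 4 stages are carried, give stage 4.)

stage 4

At Stage 1 the beneficiary must meet proof beyond reasonable doubt (weight is at least 87): on (a) the weight is 99 less the opposing 9 gives net 90, which does reach 87, so (a) meets the standard; on (b) the weight is 94, which does reach 87, so (b) meets the standard; on (c) the weight is 97 less the opposing 7 gives net 90, ≥ 87, so (c) meets the standard.
  All elements met. The beneficiary retains the burden for Stage 2.
At Stage 2 the beneficiary must meet the balance of probabilities (weight exceeds 50): on (d) the weight is 82 less the opposing 30 gives net 52, which does exceed 50, so (d) meets the standard; on (e) the weight is 54, which does exceed 50, so (e) meets the standard.
  Stage 2 carried; the burden shifts to the trustee.
At Stage 3 the trustee must meet a production showing (weight is at least 19): on (f) the weight is 72 less the opposing 46 gives net 26, ≥ 19, so (f) meets the standard.
  All elements met. The burden passes to the beneficiary.
At Stage 4 the beneficiary must meet clear and convincing evidence (weight is at least 79): on (g) the weight is 86 less the opposing 7 gives net 79, which does reach 79, so (g) meets the standard.
  Stage 4 carried; the final stage is satisfied.
Every stage carried; the beneficiary prevails.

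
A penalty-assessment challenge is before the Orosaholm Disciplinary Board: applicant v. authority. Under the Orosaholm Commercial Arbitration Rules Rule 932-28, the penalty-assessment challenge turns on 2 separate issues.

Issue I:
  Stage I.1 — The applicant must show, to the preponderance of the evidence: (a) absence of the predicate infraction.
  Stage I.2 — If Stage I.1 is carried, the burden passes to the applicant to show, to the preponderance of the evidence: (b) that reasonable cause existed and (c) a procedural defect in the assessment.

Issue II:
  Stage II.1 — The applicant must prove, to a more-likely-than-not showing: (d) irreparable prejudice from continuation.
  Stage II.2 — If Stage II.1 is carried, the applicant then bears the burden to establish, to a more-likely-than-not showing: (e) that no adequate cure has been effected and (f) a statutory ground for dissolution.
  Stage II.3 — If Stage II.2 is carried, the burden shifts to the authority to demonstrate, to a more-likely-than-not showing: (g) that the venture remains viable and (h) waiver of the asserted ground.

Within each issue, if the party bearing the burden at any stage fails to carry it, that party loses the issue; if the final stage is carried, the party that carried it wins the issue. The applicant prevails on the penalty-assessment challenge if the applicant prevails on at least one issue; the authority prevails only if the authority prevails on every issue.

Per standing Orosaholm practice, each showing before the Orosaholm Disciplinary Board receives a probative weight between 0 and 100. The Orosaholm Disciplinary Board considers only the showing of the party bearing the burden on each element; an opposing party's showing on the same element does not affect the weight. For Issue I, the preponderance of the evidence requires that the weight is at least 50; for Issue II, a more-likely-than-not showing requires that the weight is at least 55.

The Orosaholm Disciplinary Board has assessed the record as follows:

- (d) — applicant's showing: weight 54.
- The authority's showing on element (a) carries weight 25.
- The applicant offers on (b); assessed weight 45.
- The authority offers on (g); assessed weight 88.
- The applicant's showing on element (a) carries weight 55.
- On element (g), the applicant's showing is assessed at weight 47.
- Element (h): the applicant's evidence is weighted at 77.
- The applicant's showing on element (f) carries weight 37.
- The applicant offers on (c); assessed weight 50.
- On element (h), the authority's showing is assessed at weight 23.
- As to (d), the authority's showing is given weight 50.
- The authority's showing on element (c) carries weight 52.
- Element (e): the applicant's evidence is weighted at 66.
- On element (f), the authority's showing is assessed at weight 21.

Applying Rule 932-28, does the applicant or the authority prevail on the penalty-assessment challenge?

authority

— Issue I —
At Stage I.1 the applicant must meet the preponderance of the evidence (weight is at least 50): on (a) the weight is 55 (the authority's 25 is given no effect), ≥ 50, so (a) meets the standard.
  Stage I.1 carried; the burden remains with the applicant.
At Stage I.2 the applicant must meet the preponderance of the evidence (weight is at least 50): on (b) the weight is 45, which does not reach 50, so (b) does not meet the standard; on (c) the weight is 50 (the authority's 52 is given no effect), ≥ 50, so (c) meets the standard.
  Stage I.2 not carried; the applicant fails its burden.
So the authority prevails on this issue.
— Issue II —
Stage II.1 (applicant, a more-likely-than-not showing, weight is at least 55): (d) 54 (authority's 50 disregarded) < 55 — fails.
  The applicant does not carry Stage II.1.
The analysis ends at Stage II.1; the authority prevails on this issue.
Per-issue: Issue I → authority; Issue II → authority. The applicant must prevail on at least one issue; overall, the authority prevails.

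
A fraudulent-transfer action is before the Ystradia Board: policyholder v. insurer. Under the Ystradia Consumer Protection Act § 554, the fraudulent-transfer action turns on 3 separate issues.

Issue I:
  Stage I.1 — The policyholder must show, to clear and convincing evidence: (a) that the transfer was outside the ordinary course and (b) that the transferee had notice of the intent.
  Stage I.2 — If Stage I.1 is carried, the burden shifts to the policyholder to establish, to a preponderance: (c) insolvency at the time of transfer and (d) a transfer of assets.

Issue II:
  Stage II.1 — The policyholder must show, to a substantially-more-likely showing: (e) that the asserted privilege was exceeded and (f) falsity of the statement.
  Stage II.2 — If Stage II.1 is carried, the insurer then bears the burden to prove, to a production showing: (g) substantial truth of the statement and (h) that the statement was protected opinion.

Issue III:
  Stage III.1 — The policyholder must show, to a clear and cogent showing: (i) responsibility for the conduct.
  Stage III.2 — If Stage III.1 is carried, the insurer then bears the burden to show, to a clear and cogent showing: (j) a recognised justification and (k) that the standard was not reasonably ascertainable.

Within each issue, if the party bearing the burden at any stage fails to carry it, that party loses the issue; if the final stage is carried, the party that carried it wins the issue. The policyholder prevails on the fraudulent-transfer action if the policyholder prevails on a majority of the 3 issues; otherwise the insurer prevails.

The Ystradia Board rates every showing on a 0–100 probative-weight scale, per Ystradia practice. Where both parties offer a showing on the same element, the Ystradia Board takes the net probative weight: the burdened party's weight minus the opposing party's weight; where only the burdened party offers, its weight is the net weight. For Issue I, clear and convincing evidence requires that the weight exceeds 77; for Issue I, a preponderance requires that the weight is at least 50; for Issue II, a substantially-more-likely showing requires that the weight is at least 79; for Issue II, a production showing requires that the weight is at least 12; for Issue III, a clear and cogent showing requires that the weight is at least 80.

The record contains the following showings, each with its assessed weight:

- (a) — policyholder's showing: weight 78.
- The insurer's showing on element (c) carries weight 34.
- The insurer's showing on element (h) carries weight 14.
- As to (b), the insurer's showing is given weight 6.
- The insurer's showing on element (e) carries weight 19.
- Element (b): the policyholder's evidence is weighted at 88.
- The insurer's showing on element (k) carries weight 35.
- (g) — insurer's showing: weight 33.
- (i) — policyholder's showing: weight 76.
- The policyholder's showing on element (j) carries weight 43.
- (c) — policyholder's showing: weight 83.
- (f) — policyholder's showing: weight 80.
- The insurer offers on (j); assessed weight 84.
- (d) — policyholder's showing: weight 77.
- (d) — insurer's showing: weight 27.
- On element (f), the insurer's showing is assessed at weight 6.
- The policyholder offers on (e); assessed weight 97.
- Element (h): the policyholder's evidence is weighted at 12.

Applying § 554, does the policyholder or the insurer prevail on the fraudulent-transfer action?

— Issue I —
Stage I.1 (policyholder, clear and convincing evidence, weight exceeds 77): (a) 78 > 77 — meets; (b) net 88−6=82 > 77 — meets.
  Stage I.1 carried; the burden remains with the policyholder.
Stage I.2 (policyholder, a preponderance, weight is at least 50): (c) net 83−34=49 < 50 — fails; (d) net 77−27=50 ≥ 50 — meets.
  Not every element is met, so the policyholder fails to carry Stage I.2.
The insurer prevails on this issue.
— Issue II —
At Stage II.1 the policyholder must meet a substantially-more-likely showing (weight is at least 79): on (e) the weight is 97 less the opposing 19 gives net 78, < 79, so (e) does not meet the standard; on (f) the weight is 80 less the opposing 6 gives net 74, which does not reach 79, so (f) does not meet the standard.
  Stage II.1 not carried; the policyholder fails its burden.
The analysis ends at Stage II.1; the insurer prevails on this issue.
— Issue III —
Stage III.1 (policyholder, a clear and cogent showing, weight is at least 80): (i) 76 < 80 — fails.
  Stage III.1 not carried; the policyholder fails its burden.
So the insurer prevails on this issue.
Per-issue: Issue I → insurer; Issue II → insurer; Issue III → insurer. The policyholder must prevail on a majority of issues; overall, the insurer prevails.

insurer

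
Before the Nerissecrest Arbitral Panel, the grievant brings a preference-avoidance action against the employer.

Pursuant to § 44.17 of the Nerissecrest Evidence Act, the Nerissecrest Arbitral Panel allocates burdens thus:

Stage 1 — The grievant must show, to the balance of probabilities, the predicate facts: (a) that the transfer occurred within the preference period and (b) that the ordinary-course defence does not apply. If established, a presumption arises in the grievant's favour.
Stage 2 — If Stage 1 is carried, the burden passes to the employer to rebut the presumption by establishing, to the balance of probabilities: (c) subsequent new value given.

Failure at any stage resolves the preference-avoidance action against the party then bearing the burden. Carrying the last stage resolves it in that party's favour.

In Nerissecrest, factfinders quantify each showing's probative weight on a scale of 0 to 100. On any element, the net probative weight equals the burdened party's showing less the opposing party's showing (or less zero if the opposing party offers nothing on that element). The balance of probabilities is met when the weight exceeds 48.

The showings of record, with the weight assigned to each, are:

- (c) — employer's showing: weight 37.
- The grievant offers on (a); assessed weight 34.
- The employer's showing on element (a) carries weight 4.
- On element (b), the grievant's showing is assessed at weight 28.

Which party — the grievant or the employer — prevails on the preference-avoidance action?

Stage 1 (grievant, the balance of probabilities, weight exceeds 48): (a) net 34−4=30 ≤ 48 — fails; (b) 28 ≤ 48 — fails.
  The grievant does not carry Stage 1.
The employer prevails.

employer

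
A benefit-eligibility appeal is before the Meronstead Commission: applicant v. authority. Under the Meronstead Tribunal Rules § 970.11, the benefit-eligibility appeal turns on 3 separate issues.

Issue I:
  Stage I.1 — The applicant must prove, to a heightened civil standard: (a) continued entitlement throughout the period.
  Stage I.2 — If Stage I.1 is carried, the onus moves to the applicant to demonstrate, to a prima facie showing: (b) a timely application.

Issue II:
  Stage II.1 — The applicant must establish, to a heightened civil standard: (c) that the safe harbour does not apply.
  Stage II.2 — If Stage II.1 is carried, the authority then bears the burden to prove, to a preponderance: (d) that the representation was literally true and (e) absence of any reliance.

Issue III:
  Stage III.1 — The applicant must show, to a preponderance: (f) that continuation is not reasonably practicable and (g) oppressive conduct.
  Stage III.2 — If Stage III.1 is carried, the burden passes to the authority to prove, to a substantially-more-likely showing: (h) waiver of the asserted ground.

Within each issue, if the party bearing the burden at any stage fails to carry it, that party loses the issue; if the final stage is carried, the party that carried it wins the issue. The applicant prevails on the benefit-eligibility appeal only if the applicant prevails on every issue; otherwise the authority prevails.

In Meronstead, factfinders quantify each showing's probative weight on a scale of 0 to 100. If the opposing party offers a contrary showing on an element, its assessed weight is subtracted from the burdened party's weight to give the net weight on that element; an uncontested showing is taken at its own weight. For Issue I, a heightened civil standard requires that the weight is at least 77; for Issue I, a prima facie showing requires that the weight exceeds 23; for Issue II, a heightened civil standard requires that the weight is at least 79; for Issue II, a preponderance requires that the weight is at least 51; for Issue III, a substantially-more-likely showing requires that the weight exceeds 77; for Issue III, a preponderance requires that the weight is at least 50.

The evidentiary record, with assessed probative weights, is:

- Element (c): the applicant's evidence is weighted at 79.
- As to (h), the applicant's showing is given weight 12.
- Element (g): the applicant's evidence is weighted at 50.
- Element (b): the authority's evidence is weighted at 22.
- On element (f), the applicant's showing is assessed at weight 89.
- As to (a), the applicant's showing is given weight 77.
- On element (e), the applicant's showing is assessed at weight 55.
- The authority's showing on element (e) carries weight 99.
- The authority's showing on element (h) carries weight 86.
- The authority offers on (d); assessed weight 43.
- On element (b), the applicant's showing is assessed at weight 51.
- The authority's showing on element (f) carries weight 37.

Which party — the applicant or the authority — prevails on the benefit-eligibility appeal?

— Issue I —
Stage I.1 (applicant, a heightened civil standard, weight is at least 77): (a) 77 ≥ 77 — meets.
  Stage I.1 carried; the burden remains with the applicant.
Stage I.2 (applicant, a prima facie showing, weight exceeds 23): (b) net 51−22=29 > 23 — meets.
  Stage I.2 carried; the final stage is satisfied.
Every stage carried; the applicant prevails on this issue.
— Issue II —
Stage II.1 — burden on applicant; standard: a heightened civil standard (weight is at least 79).
    (c): 79 ≥ 79 [met]
  The applicant carries Stage II.1; the authority now bears the burden.
Stage II.2 — burden on authority; standard: a preponderance (weight is at least 51).
    (d): 43 < 51 [not met]
    (e): 99 − 55 = 44 < 51 [not met]
  Stage II.2 not carried; the authority fails its burden.
The analysis ends at Stage II.2; the applicant prevails on this issue.
— Issue III —
Stage III.1 (applicant, a preponderance, weight is at least 50): (f) net 89−37=52 ≥ 50 — meets; (g) 50 ≥ 50 — meets.
  Stage III.1 carried; the burden shifts to the authority.
Stage III.2 (authority, a substantially-more-likely showing, weight exceeds 77): (h) net 86−12=74 ≤ 77 — fails.
  The authority does not carry Stage III.2.
So the applicant prevails on this issue.
Per-issue: Issue I → applicant; Issue II → applicant; Issue III → applicant. The applicant must prevail on every issue; overall, the applicant prevails.

applicant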